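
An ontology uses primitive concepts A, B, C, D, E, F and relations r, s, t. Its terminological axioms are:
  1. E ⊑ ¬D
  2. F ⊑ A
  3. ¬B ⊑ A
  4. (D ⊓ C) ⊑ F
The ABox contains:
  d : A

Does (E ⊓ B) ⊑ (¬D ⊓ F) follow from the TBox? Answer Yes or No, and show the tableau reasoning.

1. (E ⊓ B) ⊑ (¬D ⊓ F)  ⇔  ((E ⊓ B) ⊓ (D ⊔ ¬F)) unsat w.r.t. T
   apply at x₀: E⊑¬D
   open: L(x₀) ⊇ {B, E, ¬D, ¬F}
2. Hence (E ⊓ B) ⊑ (¬D ⊓ F): not entailed.

No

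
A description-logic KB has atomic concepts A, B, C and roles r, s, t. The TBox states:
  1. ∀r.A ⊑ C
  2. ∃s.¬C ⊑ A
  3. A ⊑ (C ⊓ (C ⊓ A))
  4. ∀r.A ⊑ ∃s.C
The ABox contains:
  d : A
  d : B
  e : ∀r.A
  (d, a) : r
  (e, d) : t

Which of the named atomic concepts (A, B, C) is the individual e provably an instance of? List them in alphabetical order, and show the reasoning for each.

{C}

1. e : A?  L(e) = {∀r.A} ∪ {¬A}
   apply at e: ∀r.A⊑C; ∀r.A⊑∃s.C
   open: L(e) ⊇ {C, ¬A, ∀r.A, ∀s.C, ∃s.C} (+ ∃-successors) — e ∉ A possible
2. e : B?  L(e) = {∀r.A} ∪ {¬B}
   apply at e: ∀r.A⊑C; ∀r.A⊑∃s.C
   open: L(e) ⊇ {C, ¬A, ¬B, ∀r.A, ∀s.C, …} (+ ∃-successors) — e ∉ B possible
3. e : C?  L(e) = {∀r.A} ∪ {¬C}
   clash {C, ¬C} at e — e ∈ C
4. Entailed for e: {C}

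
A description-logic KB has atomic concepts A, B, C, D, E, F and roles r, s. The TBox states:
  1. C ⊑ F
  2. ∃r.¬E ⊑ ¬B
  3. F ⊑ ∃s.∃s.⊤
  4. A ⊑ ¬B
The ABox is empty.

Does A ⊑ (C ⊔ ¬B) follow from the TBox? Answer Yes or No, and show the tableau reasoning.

Yes

1. A ⊑ (C ⊔ ¬B)  ⇔  (A ⊓ (¬C ⊓ B)) unsat w.r.t. T
   all branches close; clash {B, ¬B} at x₀
2. Hence A ⊑ (C ⊔ ¬B): entailed.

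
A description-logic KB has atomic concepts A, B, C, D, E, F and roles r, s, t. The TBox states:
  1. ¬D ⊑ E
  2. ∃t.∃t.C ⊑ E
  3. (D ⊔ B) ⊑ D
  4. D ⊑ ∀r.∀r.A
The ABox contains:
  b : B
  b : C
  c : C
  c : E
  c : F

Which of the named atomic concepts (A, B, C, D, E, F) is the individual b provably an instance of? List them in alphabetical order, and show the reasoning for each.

1. b : A?  L(b) = {B, C} ∪ {¬A}
   open: L(b) ⊇ {B, C, D, ¬A, ∀r.∀r.A, …} — b ∉ A possible
2. b : B?  L(b) = {B, C} ∪ {¬B}
   clash {B, ¬B} at b — b ∈ B
3. b : C?  L(b) = {B, C} ∪ {¬C}
   clash {C, ¬C} at b — b ∈ C
4. b : D?  L(b) = {B, C} ∪ {¬D}
   clash {D, ¬D} at b — b ∈ D
5. b : E?  L(b) = {B, C} ∪ {¬E}
   open: L(b) ⊇ {B, C, D, ¬E, ∀r.∀r.A, …} — b ∉ E possible
6. b : F?  L(b) = {B, C} ∪ {¬F}
   open: L(b) ⊇ {B, C, D, ¬F, ∀r.∀r.A, …} — b ∉ F possible
7. Entailed for b: {B, C, D}

{B, C, D}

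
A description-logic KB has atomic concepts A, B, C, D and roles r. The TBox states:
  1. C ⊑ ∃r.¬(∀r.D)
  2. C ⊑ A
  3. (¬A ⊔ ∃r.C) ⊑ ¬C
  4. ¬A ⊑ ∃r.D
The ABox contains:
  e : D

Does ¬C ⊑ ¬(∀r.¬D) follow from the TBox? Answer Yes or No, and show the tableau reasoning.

1. ¬C ⊑ ¬(∀r.¬D)  ⇔  (¬C ⊓ ∀r.¬D) unsat w.r.t. T
   open: L(x₀) ⊇ {A, ¬C, ∀r.¬D}
2. Hence ¬C ⊑ ¬(∀r.¬D): not entailed.

No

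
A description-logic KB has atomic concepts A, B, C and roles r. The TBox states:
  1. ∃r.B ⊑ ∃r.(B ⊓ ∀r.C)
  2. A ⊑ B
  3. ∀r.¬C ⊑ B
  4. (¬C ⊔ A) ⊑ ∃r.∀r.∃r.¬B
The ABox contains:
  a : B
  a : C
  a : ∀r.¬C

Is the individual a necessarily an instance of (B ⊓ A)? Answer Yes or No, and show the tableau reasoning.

1. a : (B ⊓ A)?  L(a) = {B, C, ∀r.¬C} ∪ {(¬B ⊔ ¬A)}
   open: L(a) ⊇ {B, C, ¬A, ∀r.¬B, ∀r.¬C} — a ∉ (B ⊓ A) possible
2. Hence a : (B ⊓ A): not entailed.

No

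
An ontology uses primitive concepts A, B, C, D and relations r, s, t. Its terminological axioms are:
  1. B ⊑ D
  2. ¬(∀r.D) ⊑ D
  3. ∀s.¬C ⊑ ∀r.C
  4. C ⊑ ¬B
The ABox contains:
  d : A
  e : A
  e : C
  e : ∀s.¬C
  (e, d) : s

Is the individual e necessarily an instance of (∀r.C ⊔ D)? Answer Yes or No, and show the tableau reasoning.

Yes

1. e : (∀r.C ⊔ D)?  L(e) = {A, C, ∀s.¬C} ∪ {(∃r.¬C ⊓ ¬D)}
   clash {D, ¬D} at e — e ∈ (∀r.C ⊔ D)
2. Hence e : (∀r.C ⊔ D): entailed.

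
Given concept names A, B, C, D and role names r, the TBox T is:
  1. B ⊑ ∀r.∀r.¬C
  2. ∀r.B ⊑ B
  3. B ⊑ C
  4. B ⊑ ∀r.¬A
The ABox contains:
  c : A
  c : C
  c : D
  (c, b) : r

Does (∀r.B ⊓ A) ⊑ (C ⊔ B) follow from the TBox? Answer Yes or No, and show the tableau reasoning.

Yes

1. (∀r.B ⊓ A) ⊑ (C ⊔ B)  ⇔  ((∀r.B ⊓ A) ⊓ (¬C ⊓ ¬B)) unsat w.r.t. T
   all branches close; clash {B, ¬B} at x₀
2. Hence (∀r.B ⊓ A) ⊑ (C ⊔ B): entailed.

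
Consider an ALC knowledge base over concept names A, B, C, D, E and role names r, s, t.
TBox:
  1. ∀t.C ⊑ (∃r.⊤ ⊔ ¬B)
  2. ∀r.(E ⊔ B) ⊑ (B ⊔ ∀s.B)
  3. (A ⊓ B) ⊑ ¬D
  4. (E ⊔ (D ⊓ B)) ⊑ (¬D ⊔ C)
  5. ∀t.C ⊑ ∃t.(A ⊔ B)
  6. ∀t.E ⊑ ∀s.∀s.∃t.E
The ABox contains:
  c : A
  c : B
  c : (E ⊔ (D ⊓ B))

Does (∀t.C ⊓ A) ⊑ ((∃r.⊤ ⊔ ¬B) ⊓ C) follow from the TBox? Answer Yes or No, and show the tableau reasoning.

1. (∀t.C ⊓ A) ⊑ ((∃r.⊤ ⊔ ¬B) ⊓ C)  ⇔  ((∀t.C ⊓ A) ⊓ ((∀r.⊥ ⊓ B) ⊔ ¬C)) unsat w.r.t. T
   apply at x₀: ∀t.C⊑(∃r.⊤ ⊔ ¬B); ∀t.C⊑∃t.(A ⊔ B)
   open: L(x₀) ⊇ {A, ¬B, ¬C, ¬E, ∀t.C, …} (+ ∃-successors)
2. Hence (∀t.C ⊓ A) ⊑ ((∃r.⊤ ⊔ ¬B) ⊓ C): not entailed.

No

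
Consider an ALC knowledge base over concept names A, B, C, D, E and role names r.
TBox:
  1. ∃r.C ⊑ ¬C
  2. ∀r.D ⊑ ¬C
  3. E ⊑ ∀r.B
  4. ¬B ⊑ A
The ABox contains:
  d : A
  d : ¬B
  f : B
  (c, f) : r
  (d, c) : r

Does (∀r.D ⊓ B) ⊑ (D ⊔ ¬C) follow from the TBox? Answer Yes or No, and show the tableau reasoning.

1. (∀r.D ⊓ B) ⊑ (D ⊔ ¬C)  ⇔  ((∀r.D ⊓ B) ⊓ (¬D ⊓ C)) unsat w.r.t. T
   all branches close; clash {C, ¬C} at x₀
2. Hence (∀r.D ⊓ B) ⊑ (D ⊔ ¬C): entailed.

Yes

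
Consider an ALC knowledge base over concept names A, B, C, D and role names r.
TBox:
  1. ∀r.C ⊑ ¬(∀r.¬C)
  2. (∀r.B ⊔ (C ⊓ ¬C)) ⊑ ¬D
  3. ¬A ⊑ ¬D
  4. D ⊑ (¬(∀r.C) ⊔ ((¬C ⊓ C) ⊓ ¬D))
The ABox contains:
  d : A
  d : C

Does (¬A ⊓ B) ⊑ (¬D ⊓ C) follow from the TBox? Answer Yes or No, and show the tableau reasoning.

1. (¬A ⊓ B) ⊑ (¬D ⊓ C)  ⇔  ((¬A ⊓ B) ⊓ (D ⊔ ¬C)) unsat w.r.t. T
   apply at x₀: ¬A⊑¬D
   open: L(x₀) ⊇ {B, ¬A, ¬C, ¬D, ∃r.¬C} (+ ∃-successors)
2. Hence (¬A ⊓ B) ⊑ (¬D ⊓ C): not entailed.

No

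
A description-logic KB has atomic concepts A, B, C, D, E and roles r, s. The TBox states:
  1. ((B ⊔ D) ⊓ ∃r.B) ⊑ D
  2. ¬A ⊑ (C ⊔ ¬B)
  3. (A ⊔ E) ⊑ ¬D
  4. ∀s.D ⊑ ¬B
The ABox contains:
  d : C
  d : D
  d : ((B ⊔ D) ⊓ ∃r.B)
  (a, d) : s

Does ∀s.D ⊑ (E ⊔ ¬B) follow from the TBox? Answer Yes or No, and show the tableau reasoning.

Yes

1. ∀s.D ⊑ (E ⊔ ¬B)  ⇔  (∀s.D ⊓ (¬E ⊓ B)) unsat w.r.t. T
   all branches close; clash {B, ¬B} at x₀
2. Hence ∀s.D ⊑ (E ⊔ ¬B): entailed.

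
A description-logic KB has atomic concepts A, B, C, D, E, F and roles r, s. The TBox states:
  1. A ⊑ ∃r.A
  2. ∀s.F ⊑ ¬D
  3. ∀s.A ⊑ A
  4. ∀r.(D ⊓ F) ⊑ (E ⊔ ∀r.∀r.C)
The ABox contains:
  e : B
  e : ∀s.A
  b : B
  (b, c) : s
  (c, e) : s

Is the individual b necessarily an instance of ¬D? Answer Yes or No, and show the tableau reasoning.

No

1. b : ¬D?  L(b) = {B} ∪ {D}
   open: L(b) ⊇ {B, D, ¬A, ∃r.(¬D ⊔ ¬F), ∃s.¬A, …} (+ ∃-successors) — b ∉ ¬D possible
2. Hence b : ¬D: not entailed.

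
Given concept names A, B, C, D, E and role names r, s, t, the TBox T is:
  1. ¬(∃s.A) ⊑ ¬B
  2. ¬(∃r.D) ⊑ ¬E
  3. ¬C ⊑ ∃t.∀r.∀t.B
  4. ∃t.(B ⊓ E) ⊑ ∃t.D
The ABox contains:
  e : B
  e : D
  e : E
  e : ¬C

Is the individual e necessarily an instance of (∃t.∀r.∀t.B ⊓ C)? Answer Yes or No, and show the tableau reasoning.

No

1. e : (∃t.∀r.∀t.B ⊓ C)?  L(e) = {B, D, E, ¬C} ∪ {(∀t.∃r.∃t.¬B ⊔ ¬C)}
   apply at e: ¬C⊑∃t.∀r.∀t.B
   open: L(e) ⊇ {B, D, E, ¬C, ∀t.(¬B ⊔ ¬E), …} (+ ∃-successors) — e ∉ (∃t.∀r.∀t.B ⊓ C) possible
2. Hence e : (∃t.∀r.∀t.B ⊓ C): not entailed.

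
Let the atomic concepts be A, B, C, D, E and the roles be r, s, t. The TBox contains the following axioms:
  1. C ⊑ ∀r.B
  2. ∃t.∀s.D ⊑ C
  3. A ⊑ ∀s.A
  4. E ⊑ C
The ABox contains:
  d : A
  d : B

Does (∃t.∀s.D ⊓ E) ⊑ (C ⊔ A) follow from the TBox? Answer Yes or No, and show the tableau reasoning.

1. (∃t.∀s.D ⊓ E) ⊑ (C ⊔ A)  ⇔  ((∃t.∀s.D ⊓ E) ⊓ (¬C ⊓ ¬A)) unsat w.r.t. T
   all branches close; clash {C, ¬C} at x₀
2. Hence (∃t.∀s.D ⊓ E) ⊑ (C ⊔ A): entailed.

Yes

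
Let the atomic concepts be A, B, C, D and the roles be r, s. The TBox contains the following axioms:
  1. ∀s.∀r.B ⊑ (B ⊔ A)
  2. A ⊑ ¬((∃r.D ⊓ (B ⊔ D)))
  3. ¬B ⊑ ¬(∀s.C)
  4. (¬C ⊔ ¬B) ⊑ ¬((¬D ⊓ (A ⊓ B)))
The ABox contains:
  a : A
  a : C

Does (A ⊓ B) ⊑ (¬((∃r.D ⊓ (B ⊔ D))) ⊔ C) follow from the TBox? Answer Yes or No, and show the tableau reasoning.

1. (A ⊓ B) ⊑ (¬((∃r.D ⊓ (B ⊔ D))) ⊔ C)  ⇔  ((A ⊓ B) ⊓ ((∃r.D ⊓ (B ⊔ D)) ⊓ ¬C)) unsat w.r.t. T
   all branches close; clash {B, ¬B} at x₀
2. Hence (A ⊓ B) ⊑ (¬((∃r.D ⊓ (B ⊔ D))) ⊔ C): entailed.

Yes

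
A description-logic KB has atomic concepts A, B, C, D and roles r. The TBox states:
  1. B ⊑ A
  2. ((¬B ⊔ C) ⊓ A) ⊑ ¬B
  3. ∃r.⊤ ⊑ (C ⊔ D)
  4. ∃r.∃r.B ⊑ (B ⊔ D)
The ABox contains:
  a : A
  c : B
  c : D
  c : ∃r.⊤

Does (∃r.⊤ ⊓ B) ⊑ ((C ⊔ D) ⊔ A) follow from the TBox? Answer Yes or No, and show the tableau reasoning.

1. (∃r.⊤ ⊓ B) ⊑ ((C ⊔ D) ⊔ A)  ⇔  ((∃r.⊤ ⊓ B) ⊓ ((¬C ⊓ ¬D) ⊓ ¬A)) unsat w.r.t. T
   all branches close; clash {A, ¬A} at x₀
2. Hence (∃r.⊤ ⊓ B) ⊑ ((C ⊔ D) ⊔ A): entailed.

Yes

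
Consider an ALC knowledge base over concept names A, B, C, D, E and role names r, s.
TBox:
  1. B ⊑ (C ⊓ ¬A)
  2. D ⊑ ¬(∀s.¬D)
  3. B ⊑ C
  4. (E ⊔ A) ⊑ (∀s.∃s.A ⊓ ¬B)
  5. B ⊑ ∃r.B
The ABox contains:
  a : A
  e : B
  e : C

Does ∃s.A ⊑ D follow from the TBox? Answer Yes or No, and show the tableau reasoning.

No

1. ∃s.A ⊑ D  ⇔  (∃s.A ⊓ ¬D) unsat w.r.t. T
   open: L(x₀) ⊇ {¬A, ¬B, ¬D, ¬E, ∃s.A} (+ ∃-successors)
2. Hence ∃s.A ⊑ D: not entailed.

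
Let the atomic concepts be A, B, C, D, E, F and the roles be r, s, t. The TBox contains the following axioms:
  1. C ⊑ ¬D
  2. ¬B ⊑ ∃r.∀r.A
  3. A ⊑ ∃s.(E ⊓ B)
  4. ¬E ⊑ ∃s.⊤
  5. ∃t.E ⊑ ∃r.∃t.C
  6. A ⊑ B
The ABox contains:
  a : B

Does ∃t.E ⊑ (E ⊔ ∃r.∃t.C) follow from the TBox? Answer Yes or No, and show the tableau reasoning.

Yes

1. ∃t.E ⊑ (E ⊔ ∃r.∃t.C)  ⇔  (∃t.E ⊓ (¬E ⊓ ∀r.∀t.¬C)) unsat w.r.t. T
   all branches close; clash {C, ¬C} at an ∃-successor
2. Hence ∃t.E ⊑ (E ⊔ ∃r.∃t.C): entailed.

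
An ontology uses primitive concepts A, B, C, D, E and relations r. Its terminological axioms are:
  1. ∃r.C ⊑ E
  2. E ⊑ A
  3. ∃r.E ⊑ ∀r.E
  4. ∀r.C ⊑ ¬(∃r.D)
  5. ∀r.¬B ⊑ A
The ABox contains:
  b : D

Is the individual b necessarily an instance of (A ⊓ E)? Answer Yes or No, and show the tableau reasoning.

No

1. b : (A ⊓ E)?  L(b) = {D} ∪ {(¬A ⊔ ¬E)}
   open: L(b) ⊇ {D, ¬A, ¬E, ∀r.¬C, ∀r.¬E, …} (+ ∃-successors) — b ∉ (A ⊓ E) possible
2. Hence b : (A ⊓ E): not entailed.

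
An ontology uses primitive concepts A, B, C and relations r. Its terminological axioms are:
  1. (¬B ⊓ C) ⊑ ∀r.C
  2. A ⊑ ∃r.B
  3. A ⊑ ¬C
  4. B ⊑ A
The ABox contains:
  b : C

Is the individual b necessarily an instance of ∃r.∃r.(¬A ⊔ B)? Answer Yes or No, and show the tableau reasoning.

1. b : ∃r.∃r.(¬A ⊔ B)?  L(b) = {C} ∪ {∀r.∀r.(A ⊓ ¬B)}
   open: L(b) ⊇ {C, ¬A, ¬B, ∀r.C, ∀r.∀r.(A ⊓ ¬B)} — b ∉ ∃r.∃r.(¬A ⊔ B) possible
2. Hence b : ∃r.∃r.(¬A ⊔ B): not entailed.

No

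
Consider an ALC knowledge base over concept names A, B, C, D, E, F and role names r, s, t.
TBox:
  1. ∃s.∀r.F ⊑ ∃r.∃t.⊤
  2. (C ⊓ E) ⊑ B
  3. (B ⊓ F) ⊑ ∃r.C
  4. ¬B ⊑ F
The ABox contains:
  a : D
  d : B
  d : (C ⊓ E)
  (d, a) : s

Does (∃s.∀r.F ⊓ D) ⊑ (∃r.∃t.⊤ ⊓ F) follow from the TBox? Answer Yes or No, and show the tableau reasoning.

No

1. (∃s.∀r.F ⊓ D) ⊑ (∃r.∃t.⊤ ⊓ F)  ⇔  ((∃s.∀r.F ⊓ D) ⊓ (∀r.∀t.⊥ ⊔ ¬F)) unsat w.r.t. T
   apply at x₀: ∃s.∀r.F⊑∃r.∃t.⊤
   open: L(x₀) ⊇ {B, D, ¬F, ∃r.∃t.⊤, ∃s.∀r.F} (+ ∃-successors)
2. Hence (∃s.∀r.F ⊓ D) ⊑ (∃r.∃t.⊤ ⊓ F): not entailed.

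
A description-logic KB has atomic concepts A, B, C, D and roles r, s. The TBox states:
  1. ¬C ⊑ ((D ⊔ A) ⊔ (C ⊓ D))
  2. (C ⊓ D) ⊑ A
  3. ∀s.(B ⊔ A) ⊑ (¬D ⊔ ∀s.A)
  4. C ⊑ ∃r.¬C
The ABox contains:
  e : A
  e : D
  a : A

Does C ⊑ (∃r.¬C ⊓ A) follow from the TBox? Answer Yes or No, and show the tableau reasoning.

No

1. C ⊑ (∃r.¬C ⊓ A)  ⇔  (C ⊓ (∀r.C ⊔ ¬A)) unsat w.r.t. T
   apply at x₀: C⊑∃r.¬C
   open: L(x₀) ⊇ {C, ¬A, ¬D, ∃r.¬C, ∃s.(¬B ⊓ ¬A)} (+ ∃-successors)
2. Hence C ⊑ (∃r.¬C ⊓ A): not entailed.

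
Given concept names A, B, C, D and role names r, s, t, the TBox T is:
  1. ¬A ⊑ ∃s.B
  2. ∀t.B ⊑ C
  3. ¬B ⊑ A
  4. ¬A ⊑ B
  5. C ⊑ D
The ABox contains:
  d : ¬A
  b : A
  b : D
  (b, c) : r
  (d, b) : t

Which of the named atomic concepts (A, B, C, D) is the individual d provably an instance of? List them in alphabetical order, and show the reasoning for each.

1. d : A?  L(d) = {¬A} ∪ {¬A}
   apply at d: ¬A⊑∃s.B; ¬A⊑B
   open: L(d) ⊇ {B, ¬A, ¬C, ∃s.B, ∃t.¬B} (+ ∃-successors) — d ∉ A possible
2. d : B?  L(d) = {¬A} ∪ {¬B}
   clash {B, ¬B} at d — d ∈ B
3. d : C?  L(d) = {¬A} ∪ {¬C}
   apply at d: ¬A⊑∃s.B; ¬A⊑B
   open: L(d) ⊇ {B, ¬A, ¬C, ∃s.B, ∃t.¬B} (+ ∃-successors) — d ∉ C possible
4. d : D?  L(d) = {¬A} ∪ {¬D}
   apply at d: ¬A⊑∃s.B; ¬A⊑B
   open: L(d) ⊇ {B, ¬A, ¬C, ¬D, ∃s.B, …} (+ ∃-successors) — d ∉ D possible
5. Entailed for d: {B}

{B}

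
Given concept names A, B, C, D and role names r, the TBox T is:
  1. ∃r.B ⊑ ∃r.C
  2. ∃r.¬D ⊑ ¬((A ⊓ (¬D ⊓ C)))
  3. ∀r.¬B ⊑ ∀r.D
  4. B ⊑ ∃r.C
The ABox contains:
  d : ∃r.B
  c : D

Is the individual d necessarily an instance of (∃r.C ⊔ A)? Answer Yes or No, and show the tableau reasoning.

Yes

1. d : (∃r.C ⊔ A)?  L(d) = {∃r.B} ∪ {(∀r.¬C ⊓ ¬A)}
   clash {C, ¬C} at an ∃-successor — d ∈ (∃r.C ⊔ A)
2. Hence d : (∃r.C ⊔ A): entailed.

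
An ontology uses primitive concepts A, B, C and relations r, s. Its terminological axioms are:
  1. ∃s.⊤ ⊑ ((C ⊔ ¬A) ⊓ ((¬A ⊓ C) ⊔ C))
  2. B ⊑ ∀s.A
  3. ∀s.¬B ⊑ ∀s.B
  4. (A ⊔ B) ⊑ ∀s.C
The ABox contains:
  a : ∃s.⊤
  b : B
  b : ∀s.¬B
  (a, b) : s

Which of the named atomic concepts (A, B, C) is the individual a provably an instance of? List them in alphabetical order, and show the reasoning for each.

{C}

1. a : A?  L(a) = {∃s.⊤} ∪ {¬A}
   apply at a: ∃s.⊤⊑((C ⊔ ¬A) ⊓ ((¬A ⊓ C) ⊔ C))
   open: L(a) ⊇ {C, ¬A, ¬B, ∃s.B, ∃s.⊤} (+ ∃-successors) — a ∉ A possible
2. a : B?  L(a) = {∃s.⊤} ∪ {¬B}
   apply at a: ∃s.⊤⊑((C ⊔ ¬A) ⊓ ((¬A ⊓ C) ⊔ C))
   open: L(a) ⊇ {C, ¬A, ¬B, ∃s.B, ∃s.⊤} (+ ∃-successors) — a ∉ B possible
3. a : C?  L(a) = {∃s.⊤} ∪ {¬C}
   clash {C, ¬C} at a — a ∈ C
4. Entailed for a: {C}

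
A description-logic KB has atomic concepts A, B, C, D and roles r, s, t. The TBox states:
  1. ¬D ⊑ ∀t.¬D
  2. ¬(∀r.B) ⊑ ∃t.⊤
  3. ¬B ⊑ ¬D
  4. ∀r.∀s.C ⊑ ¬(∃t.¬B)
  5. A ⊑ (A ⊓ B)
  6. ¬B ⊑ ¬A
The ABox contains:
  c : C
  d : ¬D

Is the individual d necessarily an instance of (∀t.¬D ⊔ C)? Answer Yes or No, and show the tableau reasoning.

1. d : (∀t.¬D ⊔ C)?  L(d) = {¬D} ∪ {(∃t.D ⊓ ¬C)}
   clash {D, ¬D} at an ∃-successor — d ∈ (∀t.¬D ⊔ C)
2. Hence d : (∀t.¬D ⊔ C): entailed.

Yes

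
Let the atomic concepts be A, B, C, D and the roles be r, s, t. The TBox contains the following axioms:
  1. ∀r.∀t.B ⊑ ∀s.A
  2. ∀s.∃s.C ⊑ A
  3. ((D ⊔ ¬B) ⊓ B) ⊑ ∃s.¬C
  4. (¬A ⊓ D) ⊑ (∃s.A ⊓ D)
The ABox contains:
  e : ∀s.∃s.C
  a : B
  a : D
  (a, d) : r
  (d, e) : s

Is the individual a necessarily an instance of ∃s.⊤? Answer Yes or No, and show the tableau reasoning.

Yes

1. a : ∃s.⊤?  L(a) = {B, D} ∪ {∀s.⊥}
   clash ⊥ at an ∃-successor — a ∈ ∃s.⊤
2. Hence a : ∃s.⊤: entailed.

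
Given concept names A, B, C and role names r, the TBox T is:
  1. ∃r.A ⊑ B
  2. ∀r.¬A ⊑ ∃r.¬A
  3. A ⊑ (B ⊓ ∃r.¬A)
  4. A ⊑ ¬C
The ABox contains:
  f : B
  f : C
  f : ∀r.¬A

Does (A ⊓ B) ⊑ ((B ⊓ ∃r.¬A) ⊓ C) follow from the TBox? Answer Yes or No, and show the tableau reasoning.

1. (A ⊓ B) ⊑ ((B ⊓ ∃r.¬A) ⊓ C)  ⇔  ((A ⊓ B) ⊓ ((¬B ⊔ ∀r.A) ⊔ ¬C)) unsat w.r.t. T
   apply at x₀: A⊑(B ⊓ ∃r.¬A); A⊑¬C
   open: L(x₀) ⊇ {A, B, ¬C, ∃r.A, ∃r.¬A} (+ ∃-successors)
2. Hence (A ⊓ B) ⊑ ((B ⊓ ∃r.¬A) ⊓ C): not entailed.

No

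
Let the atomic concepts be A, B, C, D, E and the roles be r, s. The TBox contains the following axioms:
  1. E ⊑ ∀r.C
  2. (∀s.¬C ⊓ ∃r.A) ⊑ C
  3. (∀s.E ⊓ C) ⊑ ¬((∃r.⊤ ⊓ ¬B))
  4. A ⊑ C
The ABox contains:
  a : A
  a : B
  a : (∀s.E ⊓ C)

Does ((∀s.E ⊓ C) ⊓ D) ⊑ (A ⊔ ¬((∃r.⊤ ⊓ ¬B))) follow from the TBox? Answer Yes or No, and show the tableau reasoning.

1. ((∀s.E ⊓ C) ⊓ D) ⊑ (A ⊔ ¬((∃r.⊤ ⊓ ¬B)))  ⇔  (((∀s.E ⊓ C) ⊓ D) ⊓ (¬A ⊓ (∃r.⊤ ⊓ ¬B))) unsat w.r.t. T
   all branches close; clash {B, ¬B} at x₀
2. Hence ((∀s.E ⊓ C) ⊓ D) ⊑ (A ⊔ ¬((∃r.⊤ ⊓ ¬B))): entailed.

Yes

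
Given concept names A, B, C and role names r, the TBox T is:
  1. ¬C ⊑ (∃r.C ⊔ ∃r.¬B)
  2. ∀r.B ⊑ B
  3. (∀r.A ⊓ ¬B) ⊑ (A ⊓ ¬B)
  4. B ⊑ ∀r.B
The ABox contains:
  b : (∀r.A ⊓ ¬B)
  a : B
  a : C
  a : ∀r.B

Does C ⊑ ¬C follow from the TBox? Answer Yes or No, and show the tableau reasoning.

No

1. C ⊑ ¬C  ⇔  (C ⊓ C) unsat w.r.t. T
   open: L(x₀) ⊇ {C, ¬B, ∃r.¬A, ∃r.¬B} (+ ∃-successors)
2. Hence C ⊑ ¬C: not entailed.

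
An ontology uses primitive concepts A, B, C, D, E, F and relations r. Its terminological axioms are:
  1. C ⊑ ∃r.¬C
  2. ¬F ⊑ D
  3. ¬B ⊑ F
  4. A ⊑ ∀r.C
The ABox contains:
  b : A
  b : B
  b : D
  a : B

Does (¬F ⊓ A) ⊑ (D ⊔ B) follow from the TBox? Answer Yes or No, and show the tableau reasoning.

Yes

1. (¬F ⊓ A) ⊑ (D ⊔ B)  ⇔  ((¬F ⊓ A) ⊓ (¬D ⊓ ¬B)) unsat w.r.t. T
   all branches close; clash {F, ¬F} at x₀
2. Hence (¬F ⊓ A) ⊑ (D ⊔ B): entailed.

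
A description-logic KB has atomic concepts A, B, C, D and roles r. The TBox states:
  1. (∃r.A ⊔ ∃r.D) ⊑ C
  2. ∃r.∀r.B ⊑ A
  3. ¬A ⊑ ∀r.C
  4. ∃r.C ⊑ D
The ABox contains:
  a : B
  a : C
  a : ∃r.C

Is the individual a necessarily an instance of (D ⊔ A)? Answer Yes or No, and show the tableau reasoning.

1. a : (D ⊔ A)?  L(a) = {B, C, ∃r.C} ∪ {(¬D ⊓ ¬A)}
   clash {D, ¬D} at a — a ∈ (D ⊔ A)
2. Hence a : (D ⊔ A): entailed.

Yes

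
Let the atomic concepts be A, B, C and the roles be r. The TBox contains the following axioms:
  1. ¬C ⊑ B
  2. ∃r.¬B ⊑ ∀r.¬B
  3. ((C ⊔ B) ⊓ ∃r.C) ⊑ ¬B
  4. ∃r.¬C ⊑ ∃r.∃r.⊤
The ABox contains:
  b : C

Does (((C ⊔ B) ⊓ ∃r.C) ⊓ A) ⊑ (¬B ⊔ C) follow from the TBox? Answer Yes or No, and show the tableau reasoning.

1. (((C ⊔ B) ⊓ ∃r.C) ⊓ A) ⊑ (¬B ⊔ C)  ⇔  ((((C ⊔ B) ⊓ ∃r.C) ⊓ A) ⊓ (B ⊓ ¬C)) unsat w.r.t. T
   all branches close; clash {B, ¬B} at x₀
2. Hence (((C ⊔ B) ⊓ ∃r.C) ⊓ A) ⊑ (¬B ⊔ C): entailed.

Yes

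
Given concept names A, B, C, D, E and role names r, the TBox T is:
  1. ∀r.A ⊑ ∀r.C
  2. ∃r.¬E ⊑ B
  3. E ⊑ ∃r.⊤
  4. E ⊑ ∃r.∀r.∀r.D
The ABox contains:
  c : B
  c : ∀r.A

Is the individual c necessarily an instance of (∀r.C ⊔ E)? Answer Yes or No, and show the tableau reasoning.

Yes

1. c : (∀r.C ⊔ E)?  L(c) = {B, ∀r.A} ∪ {(∃r.¬C ⊓ ¬E)}
   clash {C, ¬C} at an ∃-successor — c ∈ (∀r.C ⊔ E)
2. Hence c : (∀r.C ⊔ E): entailed.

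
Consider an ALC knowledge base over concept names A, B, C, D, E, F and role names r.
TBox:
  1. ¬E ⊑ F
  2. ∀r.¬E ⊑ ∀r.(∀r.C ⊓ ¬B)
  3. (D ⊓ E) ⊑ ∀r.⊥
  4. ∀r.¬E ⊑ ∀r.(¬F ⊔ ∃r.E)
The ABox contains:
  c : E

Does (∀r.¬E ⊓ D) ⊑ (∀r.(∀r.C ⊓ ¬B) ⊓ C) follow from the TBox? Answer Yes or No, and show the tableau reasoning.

No

1. (∀r.¬E ⊓ D) ⊑ (∀r.(∀r.C ⊓ ¬B) ⊓ C)  ⇔  ((∀r.¬E ⊓ D) ⊓ (∃r.(∃r.¬C ⊔ B) ⊔ ¬C)) unsat w.r.t. T
   apply at x₀: ∀r.¬E⊑∀r.(∀r.C ⊓ ¬B); ∀r.¬E⊑∀r.(¬F ⊔ ∃r.E)
   open: L(x₀) ⊇ {D, E, ¬C, ∀r.(¬F ⊔ ∃r.E), ∀r.(∀r.C ⊓ ¬B), …}
2. Hence (∀r.¬E ⊓ D) ⊑ (∀r.(∀r.C ⊓ ¬B) ⊓ C): not entailed.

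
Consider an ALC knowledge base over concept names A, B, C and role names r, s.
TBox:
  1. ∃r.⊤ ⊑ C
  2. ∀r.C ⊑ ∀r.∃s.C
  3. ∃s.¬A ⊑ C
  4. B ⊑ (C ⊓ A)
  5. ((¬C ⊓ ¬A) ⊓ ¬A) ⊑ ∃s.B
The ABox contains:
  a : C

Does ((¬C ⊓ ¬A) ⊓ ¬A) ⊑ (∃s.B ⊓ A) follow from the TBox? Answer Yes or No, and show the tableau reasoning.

1. ((¬C ⊓ ¬A) ⊓ ¬A) ⊑ (∃s.B ⊓ A)  ⇔  (((¬C ⊓ ¬A) ⊓ ¬A) ⊓ (∀s.¬B ⊔ ¬A)) unsat w.r.t. T
   apply at x₀: ((¬C ⊓ ¬A) ⊓ ¬A)⊑∃s.B
   open: L(x₀) ⊇ {¬A, ¬B, ¬C, ∀r.∃s.C, ∀r.⊥, …} (+ ∃-successors)
2. Hence ((¬C ⊓ ¬A) ⊓ ¬A) ⊑ (∃s.B ⊓ A): not entailed.

No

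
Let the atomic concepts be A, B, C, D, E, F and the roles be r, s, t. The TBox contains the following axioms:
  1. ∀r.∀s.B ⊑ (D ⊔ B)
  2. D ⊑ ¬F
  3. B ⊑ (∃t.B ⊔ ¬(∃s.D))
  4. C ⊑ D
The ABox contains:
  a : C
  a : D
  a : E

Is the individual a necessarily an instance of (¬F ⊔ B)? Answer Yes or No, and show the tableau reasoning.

Yes

1. a : (¬F ⊔ B)?  L(a) = {C, D, E} ∪ {(F ⊓ ¬B)}
   clash {F, ¬F} at a — a ∈ (¬F ⊔ B)
2. Hence a : (¬F ⊔ B): entailed.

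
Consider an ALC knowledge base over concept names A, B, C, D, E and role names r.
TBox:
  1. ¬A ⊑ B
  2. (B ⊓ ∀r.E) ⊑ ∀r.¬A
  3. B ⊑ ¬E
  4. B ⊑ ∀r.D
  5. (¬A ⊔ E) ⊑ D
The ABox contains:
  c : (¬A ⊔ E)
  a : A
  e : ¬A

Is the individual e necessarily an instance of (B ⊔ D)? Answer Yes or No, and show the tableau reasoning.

Yes

1. e : (B ⊔ D)?  L(e) = {¬A} ∪ {(¬B ⊓ ¬D)}
   clash {B, ¬B} at e — e ∈ (B ⊔ D)
2. Hence e : (B ⊔ D): entailed.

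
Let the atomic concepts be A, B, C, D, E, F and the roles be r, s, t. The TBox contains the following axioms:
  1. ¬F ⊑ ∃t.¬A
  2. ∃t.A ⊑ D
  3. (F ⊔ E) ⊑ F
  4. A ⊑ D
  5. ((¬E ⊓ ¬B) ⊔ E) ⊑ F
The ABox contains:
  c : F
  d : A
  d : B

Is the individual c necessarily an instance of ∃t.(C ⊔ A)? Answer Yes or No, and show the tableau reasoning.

No

1. c : ∃t.(C ⊔ A)?  L(c) = {F} ∪ {∀t.(¬C ⊓ ¬A)}
   open: L(c) ⊇ {F, ¬A, ∀t.(¬C ⊓ ¬A), ∀t.¬A} — c ∉ ∃t.(C ⊔ A) possible
2. Hence c : ∃t.(C ⊔ A): not entailed.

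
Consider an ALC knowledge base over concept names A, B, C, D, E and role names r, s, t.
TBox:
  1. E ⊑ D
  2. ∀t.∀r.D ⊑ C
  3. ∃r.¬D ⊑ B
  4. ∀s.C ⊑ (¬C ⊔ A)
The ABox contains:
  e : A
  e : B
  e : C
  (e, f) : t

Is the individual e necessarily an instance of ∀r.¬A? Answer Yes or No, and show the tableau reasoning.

1. e : ∀r.¬A?  L(e) = {A, B, C} ∪ {∃r.A}
   open: L(e) ⊇ {A, B, C, ¬E, ∃r.A, …} (+ ∃-successors) — e ∉ ∀r.¬A possible
2. Hence e : ∀r.¬A: not entailed.

No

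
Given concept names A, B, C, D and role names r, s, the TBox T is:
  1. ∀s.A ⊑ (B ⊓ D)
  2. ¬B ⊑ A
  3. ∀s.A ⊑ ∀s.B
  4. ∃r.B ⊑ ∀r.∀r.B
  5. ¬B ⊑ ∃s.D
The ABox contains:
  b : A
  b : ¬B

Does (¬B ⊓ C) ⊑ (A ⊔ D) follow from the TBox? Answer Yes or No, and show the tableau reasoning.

Yes

1. (¬B ⊓ C) ⊑ (A ⊔ D)  ⇔  ((¬B ⊓ C) ⊓ (¬A ⊓ ¬D)) unsat w.r.t. T
   all branches close; clash {A, ¬A} at x₀
2. Hence (¬B ⊓ C) ⊑ (A ⊔ D): entailed.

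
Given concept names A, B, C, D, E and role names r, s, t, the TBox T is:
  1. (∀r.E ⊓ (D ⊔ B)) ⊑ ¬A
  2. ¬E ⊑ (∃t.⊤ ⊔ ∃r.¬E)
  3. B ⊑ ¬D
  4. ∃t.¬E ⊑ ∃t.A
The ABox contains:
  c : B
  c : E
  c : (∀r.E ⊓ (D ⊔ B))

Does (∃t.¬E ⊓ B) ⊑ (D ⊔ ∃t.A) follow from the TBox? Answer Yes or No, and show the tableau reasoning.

1. (∃t.¬E ⊓ B) ⊑ (D ⊔ ∃t.A)  ⇔  ((∃t.¬E ⊓ B) ⊓ (¬D ⊓ ∀t.¬A)) unsat w.r.t. T
   all branches close; clash {A, ¬A} at an ∃-successor
2. Hence (∃t.¬E ⊓ B) ⊑ (D ⊔ ∃t.A): entailed.

Yes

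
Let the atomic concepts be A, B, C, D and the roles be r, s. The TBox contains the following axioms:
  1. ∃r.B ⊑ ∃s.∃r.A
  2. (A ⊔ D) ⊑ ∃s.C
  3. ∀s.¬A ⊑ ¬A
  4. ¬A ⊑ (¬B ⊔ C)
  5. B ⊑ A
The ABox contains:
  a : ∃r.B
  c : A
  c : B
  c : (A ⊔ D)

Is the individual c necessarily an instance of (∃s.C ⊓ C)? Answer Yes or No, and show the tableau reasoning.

No

1. c : (∃s.C ⊓ C)?  L(c) = {A, B, (A ⊔ D)} ∪ {(∀s.¬C ⊔ ¬C)}
   apply at c: (A ⊔ D)⊑∃s.C
   open: L(c) ⊇ {A, B, ¬C, ∀r.¬B, ∃s.A, …} (+ ∃-successors) — c ∉ (∃s.C ⊓ C) possible
2. Hence c : (∃s.C ⊓ C): not entailed.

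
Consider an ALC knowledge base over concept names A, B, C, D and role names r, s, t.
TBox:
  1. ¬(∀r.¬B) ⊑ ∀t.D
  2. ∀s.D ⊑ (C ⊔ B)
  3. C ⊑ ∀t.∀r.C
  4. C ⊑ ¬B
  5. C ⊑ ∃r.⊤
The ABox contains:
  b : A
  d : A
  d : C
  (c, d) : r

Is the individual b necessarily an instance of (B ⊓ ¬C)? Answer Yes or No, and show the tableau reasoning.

1. b : (B ⊓ ¬C)?  L(b) = {A} ∪ {(¬B ⊔ C)}
   open: L(b) ⊇ {A, ¬B, ¬C, ∀r.¬B, ∃s.¬D} (+ ∃-successors) — b ∉ (B ⊓ ¬C) possible
2. Hence b : (B ⊓ ¬C): not entailed.

No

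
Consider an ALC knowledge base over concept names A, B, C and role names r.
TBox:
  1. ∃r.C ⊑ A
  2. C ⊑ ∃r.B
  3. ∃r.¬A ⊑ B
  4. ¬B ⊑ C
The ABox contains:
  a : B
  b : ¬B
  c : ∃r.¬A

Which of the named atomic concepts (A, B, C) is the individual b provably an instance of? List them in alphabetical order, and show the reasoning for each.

1. b : A?  L(b) = {¬B} ∪ {¬A}
   apply at b: ¬B⊑C
   open: L(b) ⊇ {C, ¬A, ¬B, ∀r.A, ∀r.¬C, …} (+ ∃-successors) — b ∉ A possible
2. b : B?  L(b) = {¬B} ∪ {¬B}
   apply at b: ¬B⊑C
   open: L(b) ⊇ {C, ¬B, ∀r.A, ∀r.¬C, ∃r.B} (+ ∃-successors) — b ∉ B possible
3. b : C?  L(b) = {¬B} ∪ {¬C}
   clash {C, ¬C} at b — b ∈ C
4. Entailed for b: {C}

{C}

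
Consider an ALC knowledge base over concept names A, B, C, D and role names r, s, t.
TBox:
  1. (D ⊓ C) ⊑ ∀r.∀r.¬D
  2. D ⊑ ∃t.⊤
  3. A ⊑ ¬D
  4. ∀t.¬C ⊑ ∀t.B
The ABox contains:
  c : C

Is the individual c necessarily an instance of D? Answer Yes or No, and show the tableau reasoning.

1. c : D?  L(c) = {C} ∪ {¬D}
   open: L(c) ⊇ {C, ¬D, ∃t.C} (+ ∃-successors) — c ∉ D possible
2. Hence c : D: not entailed.

No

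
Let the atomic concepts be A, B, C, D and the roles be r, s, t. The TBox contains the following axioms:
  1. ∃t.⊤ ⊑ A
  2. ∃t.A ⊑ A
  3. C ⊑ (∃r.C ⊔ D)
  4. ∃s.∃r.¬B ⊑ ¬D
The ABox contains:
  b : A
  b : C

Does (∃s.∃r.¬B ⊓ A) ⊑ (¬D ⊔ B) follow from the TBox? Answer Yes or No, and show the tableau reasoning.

Yes

1. (∃s.∃r.¬B ⊓ A) ⊑ (¬D ⊔ B)  ⇔  ((∃s.∃r.¬B ⊓ A) ⊓ (D ⊓ ¬B)) unsat w.r.t. T
   all branches close; clash {D, ¬D} at x₀
2. Hence (∃s.∃r.¬B ⊓ A) ⊑ (¬D ⊔ B): entailed.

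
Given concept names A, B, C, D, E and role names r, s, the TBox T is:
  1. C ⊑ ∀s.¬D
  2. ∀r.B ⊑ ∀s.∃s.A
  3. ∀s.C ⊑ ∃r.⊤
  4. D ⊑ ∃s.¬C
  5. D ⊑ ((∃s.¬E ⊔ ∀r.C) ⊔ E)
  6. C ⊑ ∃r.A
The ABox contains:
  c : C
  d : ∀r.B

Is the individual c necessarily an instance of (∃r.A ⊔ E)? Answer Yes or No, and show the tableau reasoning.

1. c : (∃r.A ⊔ E)?  L(c) = {C} ∪ {(∀r.¬A ⊓ ¬E)}
   clash {E, ¬E} at c — c ∈ (∃r.A ⊔ E)
2. Hence c : (∃r.A ⊔ E): entailed.

Yes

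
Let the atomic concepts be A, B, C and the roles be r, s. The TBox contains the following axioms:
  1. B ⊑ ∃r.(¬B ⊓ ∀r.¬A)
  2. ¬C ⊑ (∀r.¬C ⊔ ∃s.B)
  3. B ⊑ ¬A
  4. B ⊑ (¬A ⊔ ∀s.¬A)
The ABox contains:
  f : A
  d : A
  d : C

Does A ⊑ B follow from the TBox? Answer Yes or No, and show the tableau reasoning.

1. A ⊑ B  ⇔  (A ⊓ ¬B) unsat w.r.t. T
   open: L(x₀) ⊇ {A, C, ¬B}
2. Hence A ⊑ B: not entailed.

No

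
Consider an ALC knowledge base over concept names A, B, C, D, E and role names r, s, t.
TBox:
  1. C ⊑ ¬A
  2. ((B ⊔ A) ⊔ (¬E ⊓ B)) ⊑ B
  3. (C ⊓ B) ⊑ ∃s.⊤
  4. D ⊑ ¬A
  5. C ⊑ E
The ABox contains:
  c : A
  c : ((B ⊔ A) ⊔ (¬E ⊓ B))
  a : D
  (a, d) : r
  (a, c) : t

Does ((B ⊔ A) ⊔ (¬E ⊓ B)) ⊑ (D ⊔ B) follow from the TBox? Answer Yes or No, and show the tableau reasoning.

Yes

1. ((B ⊔ A) ⊔ (¬E ⊓ B)) ⊑ (D ⊔ B)  ⇔  (((B ⊔ A) ⊔ (¬E ⊓ B)) ⊓ (¬D ⊓ ¬B)) unsat w.r.t. T
   all branches close; clash {B, ¬B} at x₀
2. Hence ((B ⊔ A) ⊔ (¬E ⊓ B)) ⊑ (D ⊔ B): entailed.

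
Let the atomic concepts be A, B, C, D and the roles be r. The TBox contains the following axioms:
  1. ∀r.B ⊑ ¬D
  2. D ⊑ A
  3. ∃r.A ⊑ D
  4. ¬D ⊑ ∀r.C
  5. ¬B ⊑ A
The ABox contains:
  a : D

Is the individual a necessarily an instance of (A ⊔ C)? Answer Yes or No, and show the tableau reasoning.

1. a : (A ⊔ C)?  L(a) = {D} ∪ {(¬A ⊓ ¬C)}
   clash {A, ¬A} at a — a ∈ (A ⊔ C)
2. Hence a : (A ⊔ C): entailed.

Yes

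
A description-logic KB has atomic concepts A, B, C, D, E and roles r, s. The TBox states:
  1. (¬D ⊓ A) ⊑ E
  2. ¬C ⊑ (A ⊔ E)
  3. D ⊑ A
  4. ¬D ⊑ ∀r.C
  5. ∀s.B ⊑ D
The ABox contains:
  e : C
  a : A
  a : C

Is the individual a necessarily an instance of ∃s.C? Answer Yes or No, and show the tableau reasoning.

No

1. a : ∃s.C?  L(a) = {A, C} ∪ {∀s.¬C}
   open: L(a) ⊇ {A, C, D, ∀s.¬C} — a ∉ ∃s.C possible
2. Hence a : ∃s.C: not entailed.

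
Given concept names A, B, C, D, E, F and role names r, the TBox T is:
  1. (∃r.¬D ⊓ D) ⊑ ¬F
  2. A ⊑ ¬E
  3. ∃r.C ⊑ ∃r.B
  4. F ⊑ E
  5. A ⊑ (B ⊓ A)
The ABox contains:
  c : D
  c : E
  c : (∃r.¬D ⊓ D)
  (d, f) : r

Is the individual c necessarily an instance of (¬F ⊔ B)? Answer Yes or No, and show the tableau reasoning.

1. c : (¬F ⊔ B)?  L(c) = {D, E, (∃r.¬D ⊓ D)} ∪ {(F ⊓ ¬B)}
   clash {B, ¬B} at c — c ∈ (¬F ⊔ B)
2. Hence c : (¬F ⊔ B): entailed.

Yes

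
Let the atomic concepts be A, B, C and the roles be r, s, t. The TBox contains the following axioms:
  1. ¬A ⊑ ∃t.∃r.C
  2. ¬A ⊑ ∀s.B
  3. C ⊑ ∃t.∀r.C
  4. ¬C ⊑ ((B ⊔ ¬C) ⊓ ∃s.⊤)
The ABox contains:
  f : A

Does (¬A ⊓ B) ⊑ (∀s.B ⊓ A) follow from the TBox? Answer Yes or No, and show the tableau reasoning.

1. (¬A ⊓ B) ⊑ (∀s.B ⊓ A)  ⇔  ((¬A ⊓ B) ⊓ (∃s.¬B ⊔ ¬A)) unsat w.r.t. T
   apply at x₀: ¬A⊑∃t.∃r.C; ¬A⊑∀s.B
   open: L(x₀) ⊇ {B, ¬A, ¬C, ∀s.B, ∃s.⊤, …} (+ ∃-successors)
2. Hence (¬A ⊓ B) ⊑ (∀s.B ⊓ A): not entailed.

No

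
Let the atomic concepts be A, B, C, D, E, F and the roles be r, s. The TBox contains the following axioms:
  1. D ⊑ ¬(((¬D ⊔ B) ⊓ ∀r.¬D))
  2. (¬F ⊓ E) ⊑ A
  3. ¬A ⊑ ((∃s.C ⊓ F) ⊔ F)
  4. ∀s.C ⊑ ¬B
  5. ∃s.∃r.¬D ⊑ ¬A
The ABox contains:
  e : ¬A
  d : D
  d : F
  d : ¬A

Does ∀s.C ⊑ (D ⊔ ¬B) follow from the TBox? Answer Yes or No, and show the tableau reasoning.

1. ∀s.C ⊑ (D ⊔ ¬B)  ⇔  (∀s.C ⊓ (¬D ⊓ B)) unsat w.r.t. T
   all branches close; clash {A, ¬A} at x₀
2. Hence ∀s.C ⊑ (D ⊔ ¬B): entailed.

Yes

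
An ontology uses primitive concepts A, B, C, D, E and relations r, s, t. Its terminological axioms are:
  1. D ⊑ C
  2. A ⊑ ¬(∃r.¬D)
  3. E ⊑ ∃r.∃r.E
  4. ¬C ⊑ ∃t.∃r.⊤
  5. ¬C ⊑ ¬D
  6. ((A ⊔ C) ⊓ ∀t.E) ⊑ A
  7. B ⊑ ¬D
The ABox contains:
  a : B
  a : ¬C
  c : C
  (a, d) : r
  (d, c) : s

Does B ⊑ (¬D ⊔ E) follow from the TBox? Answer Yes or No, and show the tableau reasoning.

1. B ⊑ (¬D ⊔ E)  ⇔  (B ⊓ (D ⊓ ¬E)) unsat w.r.t. T
   all branches close; clash {D, ¬D} at x₀
2. Hence B ⊑ (¬D ⊔ E): entailed.

Yes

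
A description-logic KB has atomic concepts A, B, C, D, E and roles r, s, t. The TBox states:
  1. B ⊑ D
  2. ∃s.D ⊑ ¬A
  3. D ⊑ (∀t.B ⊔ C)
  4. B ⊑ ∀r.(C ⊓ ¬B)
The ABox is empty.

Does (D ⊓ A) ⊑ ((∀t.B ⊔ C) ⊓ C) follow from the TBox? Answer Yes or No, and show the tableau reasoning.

No

1. (D ⊓ A) ⊑ ((∀t.B ⊔ C) ⊓ C)  ⇔  ((D ⊓ A) ⊓ ((∃t.¬B ⊓ ¬C) ⊔ ¬C)) unsat w.r.t. T
   apply at x₀: D⊑(∀t.B ⊔ C)
   open: L(x₀) ⊇ {A, D, ¬B, ¬C, ∀s.¬D, …}
2. Hence (D ⊓ A) ⊑ ((∀t.B ⊔ C) ⊓ C): not entailed.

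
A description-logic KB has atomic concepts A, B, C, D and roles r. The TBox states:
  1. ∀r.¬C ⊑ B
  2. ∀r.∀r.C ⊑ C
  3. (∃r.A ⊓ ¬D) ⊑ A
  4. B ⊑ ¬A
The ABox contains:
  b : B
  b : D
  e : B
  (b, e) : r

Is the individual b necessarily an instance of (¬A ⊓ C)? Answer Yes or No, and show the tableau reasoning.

No

1. b : (¬A ⊓ C)?  L(b) = {B, D} ∪ {(A ⊔ ¬C)}
   apply at b: B⊑¬A
   open: L(b) ⊇ {B, D, ¬A, ¬C, ∃r.∃r.¬C} (+ ∃-successors) — b ∉ (¬A ⊓ C) possible
2. Hence b : (¬A ⊓ C): not entailed.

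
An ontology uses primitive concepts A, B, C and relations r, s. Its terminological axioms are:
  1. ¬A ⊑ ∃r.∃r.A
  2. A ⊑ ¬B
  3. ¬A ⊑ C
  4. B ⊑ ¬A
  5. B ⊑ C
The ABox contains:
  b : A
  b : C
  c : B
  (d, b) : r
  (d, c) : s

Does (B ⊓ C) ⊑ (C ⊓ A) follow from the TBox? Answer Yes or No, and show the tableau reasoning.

No

1. (B ⊓ C) ⊑ (C ⊓ A)  ⇔  ((B ⊓ C) ⊓ (¬C ⊔ ¬A)) unsat w.r.t. T
   apply at x₀: B⊑¬A
   open: L(x₀) ⊇ {B, C, ¬A, ∃r.∃r.A} (+ ∃-successors)
2. Hence (B ⊓ C) ⊑ (C ⊓ A): not entailed.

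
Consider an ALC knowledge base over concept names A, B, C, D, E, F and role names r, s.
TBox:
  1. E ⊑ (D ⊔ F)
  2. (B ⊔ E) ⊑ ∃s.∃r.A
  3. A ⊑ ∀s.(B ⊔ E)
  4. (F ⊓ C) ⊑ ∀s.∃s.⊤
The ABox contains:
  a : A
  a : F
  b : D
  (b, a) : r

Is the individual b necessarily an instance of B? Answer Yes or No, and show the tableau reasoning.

1. b : B?  L(b) = {D} ∪ {¬B}
   open: L(b) ⊇ {D, ¬A, ¬B, ¬E, ¬F} — b ∉ B possible
2. Hence b : B: not entailed.

No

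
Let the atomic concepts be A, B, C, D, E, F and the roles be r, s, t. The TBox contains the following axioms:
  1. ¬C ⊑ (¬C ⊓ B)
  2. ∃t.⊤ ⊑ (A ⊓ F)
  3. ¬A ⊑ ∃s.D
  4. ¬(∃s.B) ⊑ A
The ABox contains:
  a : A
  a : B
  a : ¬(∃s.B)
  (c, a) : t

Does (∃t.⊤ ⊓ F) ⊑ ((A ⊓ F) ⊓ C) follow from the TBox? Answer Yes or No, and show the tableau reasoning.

1. (∃t.⊤ ⊓ F) ⊑ ((A ⊓ F) ⊓ C)  ⇔  ((∃t.⊤ ⊓ F) ⊓ ((¬A ⊔ ¬F) ⊔ ¬C)) unsat w.r.t. T
   apply at x₀: ∃t.⊤⊑(A ⊓ F)
   open: L(x₀) ⊇ {A, B, F, ¬C, ∃t.⊤} (+ ∃-successors)
2. Hence (∃t.⊤ ⊓ F) ⊑ ((A ⊓ F) ⊓ C): not entailed.

No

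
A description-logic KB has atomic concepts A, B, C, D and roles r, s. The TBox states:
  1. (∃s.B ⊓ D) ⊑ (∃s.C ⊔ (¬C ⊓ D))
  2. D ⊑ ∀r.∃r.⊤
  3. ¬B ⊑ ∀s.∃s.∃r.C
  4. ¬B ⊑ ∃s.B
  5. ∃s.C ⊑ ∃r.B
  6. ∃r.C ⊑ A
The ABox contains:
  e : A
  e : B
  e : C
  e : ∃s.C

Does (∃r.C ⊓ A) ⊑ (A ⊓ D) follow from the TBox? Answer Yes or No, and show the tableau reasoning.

1. (∃r.C ⊓ A) ⊑ (A ⊓ D)  ⇔  ((∃r.C ⊓ A) ⊓ (¬A ⊔ ¬D)) unsat w.r.t. T
   open: L(x₀) ⊇ {A, B, ¬D, ∀s.¬C, ∃r.C} (+ ∃-successors)
2. Hence (∃r.C ⊓ A) ⊑ (A ⊓ D): not entailed.

No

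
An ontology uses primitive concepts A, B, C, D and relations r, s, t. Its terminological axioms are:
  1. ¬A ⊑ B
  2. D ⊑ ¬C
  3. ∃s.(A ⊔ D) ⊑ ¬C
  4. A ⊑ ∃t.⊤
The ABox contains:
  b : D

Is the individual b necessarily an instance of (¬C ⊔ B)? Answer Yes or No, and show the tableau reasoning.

1. b : (¬C ⊔ B)?  L(b) = {D} ∪ {(C ⊓ ¬B)}
   clash {B, ¬B} at b — b ∈ (¬C ⊔ B)
2. Hence b : (¬C ⊔ B): entailed.

Yes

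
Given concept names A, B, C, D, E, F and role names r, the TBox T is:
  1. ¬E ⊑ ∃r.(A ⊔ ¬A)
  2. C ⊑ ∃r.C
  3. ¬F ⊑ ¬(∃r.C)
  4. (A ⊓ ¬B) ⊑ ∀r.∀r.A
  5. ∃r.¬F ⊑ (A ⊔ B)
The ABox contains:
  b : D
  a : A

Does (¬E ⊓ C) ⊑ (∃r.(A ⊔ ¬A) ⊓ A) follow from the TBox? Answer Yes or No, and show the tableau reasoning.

1. (¬E ⊓ C) ⊑ (∃r.(A ⊔ ¬A) ⊓ A)  ⇔  ((¬E ⊓ C) ⊓ (∀r.(¬A ⊓ A) ⊔ ¬A)) unsat w.r.t. T
   apply at x₀: ¬E⊑∃r.(A ⊔ ¬A); C⊑∃r.C
   open: L(x₀) ⊇ {C, F, ¬A, ¬E, ∀r.F, …} (+ ∃-successors)
2. Hence (¬E ⊓ C) ⊑ (∃r.(A ⊔ ¬A) ⊓ A): not entailed.

No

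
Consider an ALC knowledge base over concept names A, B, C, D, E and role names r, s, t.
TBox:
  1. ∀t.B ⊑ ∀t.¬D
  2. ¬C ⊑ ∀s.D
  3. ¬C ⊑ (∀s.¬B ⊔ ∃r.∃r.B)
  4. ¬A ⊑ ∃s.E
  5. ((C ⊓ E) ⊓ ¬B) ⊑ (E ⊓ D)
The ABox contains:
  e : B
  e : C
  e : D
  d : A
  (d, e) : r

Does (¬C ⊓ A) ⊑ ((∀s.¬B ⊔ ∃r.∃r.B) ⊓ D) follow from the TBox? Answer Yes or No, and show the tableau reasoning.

1. (¬C ⊓ A) ⊑ ((∀s.¬B ⊔ ∃r.∃r.B) ⊓ D)  ⇔  ((¬C ⊓ A) ⊓ ((∃s.B ⊓ ∀r.∀r.¬B) ⊔ ¬D)) unsat w.r.t. T
   apply at x₀: ¬C⊑∀s.D; ¬C⊑(∀s.¬B ⊔ ∃r.∃r.B)
   open: L(x₀) ⊇ {A, ¬C, ¬D, ∀s.D, ∀s.¬B, …} (+ ∃-successors)
2. Hence (¬C ⊓ A) ⊑ ((∀s.¬B ⊔ ∃r.∃r.B) ⊓ D): not entailed.

No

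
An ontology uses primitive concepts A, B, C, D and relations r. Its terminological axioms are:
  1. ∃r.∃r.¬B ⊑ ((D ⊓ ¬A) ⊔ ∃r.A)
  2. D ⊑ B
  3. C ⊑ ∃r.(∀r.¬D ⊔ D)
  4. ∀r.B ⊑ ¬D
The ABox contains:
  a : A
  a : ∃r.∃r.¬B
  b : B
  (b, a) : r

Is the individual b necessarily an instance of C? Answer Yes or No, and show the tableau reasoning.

1. b : C?  L(b) = {B} ∪ {¬C}
   open: L(b) ⊇ {B, ¬C, ∀r.∀r.B, ∃r.¬B} (+ ∃-successors) — b ∉ C possible
2. Hence b : C: not entailed.

No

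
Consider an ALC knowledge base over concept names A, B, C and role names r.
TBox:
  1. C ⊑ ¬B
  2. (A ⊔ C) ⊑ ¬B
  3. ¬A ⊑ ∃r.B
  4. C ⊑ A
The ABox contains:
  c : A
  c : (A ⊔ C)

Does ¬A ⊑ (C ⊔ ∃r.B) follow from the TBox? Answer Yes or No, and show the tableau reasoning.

1. ¬A ⊑ (C ⊔ ∃r.B)  ⇔  (¬A ⊓ (¬C ⊓ ∀r.¬B)) unsat w.r.t. T
   all branches close; clash {B, ¬B} at an ∃-successor
2. Hence ¬A ⊑ (C ⊔ ∃r.B): entailed.

Yes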